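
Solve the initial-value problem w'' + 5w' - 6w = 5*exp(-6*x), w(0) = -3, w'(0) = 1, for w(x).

Characteristic equation r² + 5r - 6 = 0 factors as (r - 1)(r + 6) = 0, so r = 1, -6.
Hence w_h = C1*exp(x) + C2*exp(-6*x).
Since exp(-6*x) solves the homogeneous equation (r = -6 is a root of multiplicity 1), multiply the trial by x. Try w_p = A*x*exp(-6*x). Substituting into the equation and dividing by exp(-6*x) gives A = -5/7, so w_p = -5*x*exp(-6*x)/7.
General solution: w = C1*exp(x) + C2*exp(-6*x) - 5*x*exp(-6*x)/7.
Apply the initial conditions: w(0) = C1 + C2 = -3 and w'(0) = -5/7 + C1 - 6*C2 = 1. Solving gives C1 = -114/49, C2 = -33/49.

w = -114*exp(x)/49 - 33*exp(-6*x)/49 - 5*x*exp(-6*x)/7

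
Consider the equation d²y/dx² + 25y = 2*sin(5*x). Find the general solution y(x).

Characteristic equation r² + 25 = 0 has discriminant (0)² - 4·(25) = -100 < 0, so r = ± 5i.
Hence y_h = C1*cos(5*x) + C2*sin(5*x).
Since ±5i are characteristic roots, multiply the trial by x. Try y_p = x*(A*cos(5*x) + B*sin(5*x)). Substituting and equating the coefficients of cos(5x) and sin(5x) gives A = -1/5, B = 0, so y_p = -x*cos(5*x)/5.

y = C1*cos(5*x) + C2*sin(5*x) - x*cos(5*x)/5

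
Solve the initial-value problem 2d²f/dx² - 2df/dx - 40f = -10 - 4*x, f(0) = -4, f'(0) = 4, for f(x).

f = 49/200 - 109*exp(5*x)/75 - 67*exp(-4*x)/24 + x/10

Divide through by 2: f'' - f' - 20f = -5 - 2*x.
Characteristic equation r² - r - 20 = 0 factors as (r + 4)(r - 5) = 0, so r = -4, 5.
Hence f_h = C1*exp(-4*x) + C2*exp(5*x).
For the particular solution try f_p = A0 + A1*x. Substituting and matching coefficients of each power of x gives A0 = 49/200, A1 = 1/10, so f_p = 49/200 + x/10.
General solution: f = 49/200 + x/10 + C1*exp(-4*x) + C2*exp(5*x).
Apply the initial conditions: f(0) = 49/200 + C1 + C2 = -4 and f'(0) = 1/10 - 4*C1 + 5*C2 = 4. Solving gives C1 = -67/24, C2 = -109/75.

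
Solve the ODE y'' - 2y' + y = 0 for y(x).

y = C1*exp(x) + C2*x*exp(x)

Characteristic equation r² - 2r + 1 = 0 has discriminant (-2)² - 4·(1) = 0, so r = 1 is a repeated root.
Hence y_h = (C1 + C2*x)*exp(x).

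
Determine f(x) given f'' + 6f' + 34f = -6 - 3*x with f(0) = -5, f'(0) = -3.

f = -93/578 - 3*x/34 - 5037*exp(-3*x)*sin(5*x)/1445 - 2797*cos(5*x)*exp(-3*x)/578

Characteristic equation r² + 6r + 34 = 0 has discriminant (6)² - 4·(34) = -100 < 0, so r = -3 ± 5i.
Hence f_h = C1*cos(5*x)*exp(-3*x) + C2*exp(-3*x)*sin(5*x).
For the particular solution try f_p = A0 + A1*x. Substituting and matching coefficients of each power of x gives A0 = -93/578, A1 = -3/34, so f_p = -93/578 - 3*x/34.
General solution: f = -93/578 - 3*x/34 + C1*cos(5*x)*exp(-3*x) + C2*exp(-3*x)*sin(5*x).
Apply the initial conditions: f(0) = -93/578 + C1 = -5 and f'(0) = -3/34 - 3*C1 + 5*C2 = -3. Solving gives C1 = -2797/578, C2 = -5037/1445.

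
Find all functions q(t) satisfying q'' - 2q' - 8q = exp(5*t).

Characteristic equation r² - 2r - 8 = 0 factors as (r + 2)(r - 4) = 0, so r = -2, 4.
Hence q_h = C1*exp(-2*t) + C2*exp(4*t).
Try q_p = A*exp(5*t). Substituting into the equation and dividing by exp(5*t) gives A = 1/7, so q_p = exp(5*t)/7.

q = exp(5*t)/7 + C1*exp(-2*t) + C2*exp(4*t)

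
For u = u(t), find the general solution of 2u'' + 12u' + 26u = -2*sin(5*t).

Divide through by 2: u'' + 6u' + 13u = -sin(5*t).
Characteristic equation r² + 6r + 13 = 0 has discriminant (6)² - 4·(13) = -16 < 0, so r = -3 ± 2i.
Hence u_h = C1*cos(2*t)*exp(-3*t) + C2*exp(-3*t)*sin(2*t).
Try u_p = A*cos(5*t) + B*sin(5*t). Substituting and equating the coefficients of cos(5t) and sin(5t) gives A = 5/174, B = 1/87, so u_p = sin(5*t)/87 + 5*cos(5*t)/174.

u = sin(5*t)/87 + 5*cos(5*t)/174 + C1*cos(2*t)*exp(-3*t) + C2*exp(-3*t)*sin(2*t)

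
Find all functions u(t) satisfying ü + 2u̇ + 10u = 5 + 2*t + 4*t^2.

u = 103/250 + t/25 + 2*t**2/5 + C1*cos(3*t)*exp(-t) + C2*exp(-t)*sin(3*t)

Characteristic equation r² + 2r + 10 = 0 has discriminant (2)² - 4·(10) = -36 < 0, so r = -1 ± 3i.
Hence u_h = C1*cos(3*t)*exp(-t) + C2*exp(-t)*sin(3*t).
For the particular solution try u_p = A0 + A1*t + A2*t^2. Substituting and matching coefficients of each power of t gives A0 = 103/250, A1 = 1/25, A2 = 2/5, so u_p = 103/250 + t/25 + 2*t^2/5.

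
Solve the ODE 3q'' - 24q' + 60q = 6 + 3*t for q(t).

q = 3/25 + t/20 + C1*cos(2*t)*exp(4*t) + C2*exp(4*t)*sin(2*t)

Divide through by 3: q'' - 8q' + 20q = 2 + t.
Characteristic equation r² - 8r + 20 = 0 has discriminant (-8)² - 4·(20) = -16 < 0, so r = 4 ± 2i.
Hence q_h = C1*cos(2*t)*exp(4*t) + C2*exp(4*t)*sin(2*t).
For the particular solution try q_p = A0 + A1*t. Substituting and matching coefficients of each power of t gives A0 = 3/25, A1 = 1/20, so q_p = 3/25 + t/20.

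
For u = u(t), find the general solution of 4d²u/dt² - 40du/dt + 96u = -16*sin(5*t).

u = -200*cos(5*t)/2501 + 4*sin(5*t)/2501 + C1*exp(4*t) + C2*exp(6*t)

Divide through by 4: u'' - 10u' + 24u = -4*sin(5*t).
Characteristic equation r² - 10r + 24 = 0 factors as (r - 4)(r - 6) = 0, so r = 4, 6.
Hence u_h = C1*exp(4*t) + C2*exp(6*t).
Try u_p = A*cos(5*t) + B*sin(5*t). Substituting and equating the coefficients of cos(5t) and sin(5t) gives A = -200/2501, B = 4/2501, so u_p = -200*cos(5*t)/2501 + 4*sin(5*t)/2501.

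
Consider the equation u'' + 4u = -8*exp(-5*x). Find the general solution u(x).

Characteristic equation r² + 4 = 0 has discriminant (0)² - 4·(4) = -16 < 0, so r = ± 2i.
Hence u_h = C1*cos(2*x) + C2*sin(2*x).
Try u_p = A*exp(-5*x). Substituting into the equation and dividing by exp(-5*x) gives A = -8/29, so u_p = -8*exp(-5*x)/29.

u = -8*exp(-5*x)/29 + C1*cos(2*x) + C2*sin(2*x)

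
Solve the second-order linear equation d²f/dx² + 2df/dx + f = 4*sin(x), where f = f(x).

f = -2*cos(x) + C1*exp(-x) + C2*x*exp(-x)

Characteristic equation r² + 2r + 1 = 0 has discriminant (2)² - 4·(1) = 0, so r = -1 is a repeated root.
Hence f_h = (C1 + C2*x)*exp(-x).
Try f_p = A*cos(x) + B*sin(x). Substituting and equating the coefficients of cos(x) and sin(x) gives A = -2, B = 0, so f_p = -2*cos(x).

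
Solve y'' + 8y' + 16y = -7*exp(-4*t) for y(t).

y = C1*exp(-4*t) - 7*t**2*exp(-4*t)/2 + C2*t*exp(-4*t)

Characteristic equation r² + 8r + 16 = 0 has discriminant (8)² - 4·(16) = 0, so r = -4 is a repeated root.
Hence y_h = (C1 + C2*t)*exp(-4*t).
Since exp(-4*t) solves the homogeneous equation (r = -4 is a root of multiplicity 2), multiply the trial by t^2. Try y_p = A*t^2*exp(-4*t). Substituting into the equation and dividing by exp(-4*t) gives A = -7/2, so y_p = -7*t^2*exp(-4*t)/2.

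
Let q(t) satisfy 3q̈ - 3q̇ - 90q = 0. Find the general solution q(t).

q = C1*exp(-5*t) + C2*exp(6*t)

Divide through by 3: q'' - q' - 30q = 0.
Characteristic equation r² - r - 30 = 0 factors as (r + 5)(r - 6) = 0, so r = -5, 6.
Hence q_h = C1*exp(-5*t) + C2*exp(6*t).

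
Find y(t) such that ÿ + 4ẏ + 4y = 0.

y = C1*exp(-2*t) + C2*t*exp(-2*t)

Characteristic equation r² + 4r + 4 = 0 has discriminant (4)² - 4·(4) = 0, so r = -2 is a repeated root.
Hence y_h = (C1 + C2*t)*exp(-2*t).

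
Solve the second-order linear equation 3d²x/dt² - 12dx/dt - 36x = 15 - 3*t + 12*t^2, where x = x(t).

Divide through by 3: x'' - 4x' - 12x = 5 - t + 4*t^2.
Characteristic equation r² - 4r - 12 = 0 factors as (r + 2)(r - 6) = 0, so r = -2, 6.
Hence x_h = C1*exp(-2*t) + C2*exp(6*t).
For the particular solution try x_p = A0 + A1*t + A2*t^2. Substituting and matching coefficients of each power of t gives A0 = -31/54, A1 = 11/36, A2 = -1/3, so x_p = -31/54 - t^2/3 + 11*t/36.

x = -31/54 - t**2/3 + 11*t/36 + C1*exp(-2*t) + C2*exp(6*t)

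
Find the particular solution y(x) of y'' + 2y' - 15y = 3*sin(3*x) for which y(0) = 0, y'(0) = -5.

Characteristic equation r² + 2r - 15 = 0 factors as (r + 5)(r - 3) = 0, so r = -5, 3.
Hence y_h = C1*exp(-5*x) + C2*exp(3*x).
Try y_p = A*cos(3*x) + B*sin(3*x). Substituting and equating the coefficients of cos(3x) and sin(3x) gives A = -1/34, B = -2/17, so y_p = -2*sin(3*x)/17 - cos(3*x)/34.
General solution: y = -2*sin(3*x)/17 - cos(3*x)/34 + C1*exp(-5*x) + C2*exp(3*x).
Apply the initial conditions: y(0) = -1/34 + C1 + C2 = 0 and y'(0) = -6/17 - 5*C1 + 3*C2 = -5. Solving gives C1 = 161/272, C2 = -9/16.

y = -9*exp(3*x)/16 - 2*sin(3*x)/17 - cos(3*x)/34 + 161*exp(-5*x)/272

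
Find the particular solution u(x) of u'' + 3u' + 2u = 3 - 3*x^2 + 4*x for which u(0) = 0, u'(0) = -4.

u = -27/4 + 3*exp(-x) - 3*x**2/2 + 13*x/2 + 15*exp(-2*x)/4

Characteristic equation r² + 3r + 2 = 0 factors as (r + 2)(r + 1) = 0, so r = -2, -1.
Hence u_h = C1*exp(-2*x) + C2*exp(-x).
For the particular solution try u_p = A0 + A1*x + A2*x^2. Substituting and matching coefficients of each power of x gives A0 = -27/4, A1 = 13/2, A2 = -3/2, so u_p = -27/4 - 3*x^2/2 + 13*x/2.
General solution: u = -27/4 - 3*x^2/2 + 13*x/2 + C1*exp(-2*x) + C2*exp(-x).
Apply the initial conditions: u(0) = -27/4 + C1 + C2 = 0 and u'(0) = 13/2 - C2 - 2*C1 = -4. Solving gives C1 = 15/4, C2 = 3.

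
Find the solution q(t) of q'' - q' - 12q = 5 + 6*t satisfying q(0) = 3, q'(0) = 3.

q = -3/8 - t/2 + 10*exp(-3*t)/7 + 109*exp(4*t)/56

Characteristic equation r² - r - 12 = 0 factors as (r - 4)(r + 3) = 0, so r = 4, -3.
Hence q_h = C1*exp(4*t) + C2*exp(-3*t).
For the particular solution try q_p = A0 + A1*t. Substituting and matching coefficients of each power of t gives A0 = -3/8, A1 = -1/2, so q_p = -3/8 - t/2.
General solution: q = -3/8 - t/2 + C1*exp(4*t) + C2*exp(-3*t).
Apply the initial conditions: q(0) = -3/8 + C1 + C2 = 3 and q'(0) = -1/2 - 3*C2 + 4*C1 = 3. Solving gives C1 = 109/56, C2 = 10/7.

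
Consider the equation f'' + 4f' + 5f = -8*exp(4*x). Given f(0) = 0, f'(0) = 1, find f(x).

Characteristic equation r² + 4r + 5 = 0 has discriminant (4)² - 4·(5) = -4 < 0, so r = -2 ± i.
Hence f_h = C1*cos(x)*exp(-2*x) + C2*exp(-2*x)*sin(x).
Try f_p = A*exp(4*x). Substituting into the equation and dividing by exp(4*x) gives A = -8/37, so f_p = -8*exp(4*x)/37.
General solution: f = -8*exp(4*x)/37 + C1*cos(x)*exp(-2*x) + C2*exp(-2*x)*sin(x).
Apply the initial conditions: f(0) = -8/37 + C1 = 0 and f'(0) = -32/37 + C2 - 2*C1 = 1. Solving gives C1 = 8/37, C2 = 85/37.

f = -8*exp(4*x)/37 + 8*cos(x)*exp(-2*x)/37 + 85*exp(-2*x)*sin(x)/37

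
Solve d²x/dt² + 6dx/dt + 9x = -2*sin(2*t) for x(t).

Characteristic equation r² + 6r + 9 = 0 has discriminant (6)² - 4·(9) = 0, so r = -3 is a repeated root.
Hence x_h = (C1 + C2*t)*exp(-3*t).
Try x_p = A*cos(2*t) + B*sin(2*t). Substituting and equating the coefficients of cos(2t) and sin(2t) gives A = 24/169, B = -10/169, so x_p = -10*sin(2*t)/169 + 24*cos(2*t)/169.

x = -10*sin(2*t)/169 + 24*cos(2*t)/169 + C1*exp(-3*t) + C2*t*exp(-3*t)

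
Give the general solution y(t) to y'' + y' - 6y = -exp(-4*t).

y = -exp(-4*t)/6 + C1*exp(2*t) + C2*exp(-3*t)

Characteristic equation r² + r - 6 = 0 factors as (r - 2)(r + 3) = 0, so r = 2, -3.
Hence y_h = C1*exp(2*t) + C2*exp(-3*t).
Try y_p = A*exp(-4*t). Substituting into the equation and dividing by exp(-4*t) gives A = -1/6, so y_p = -exp(-4*t)/6.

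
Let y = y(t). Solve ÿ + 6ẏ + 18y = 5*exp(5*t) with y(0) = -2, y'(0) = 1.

Characteristic equation r² + 6r + 18 = 0 has discriminant (6)² - 4·(18) = -36 < 0, so r = -3 ± 3i.
Hence y_h = C1*cos(3*t)*exp(-3*t) + C2*exp(-3*t)*sin(3*t).
Try y_p = A*exp(5*t). Substituting into the equation and dividing by exp(5*t) gives A = 5/73, so y_p = 5*exp(5*t)/73.
General solution: y = 5*exp(5*t)/73 + C1*cos(3*t)*exp(-3*t) + C2*exp(-3*t)*sin(3*t).
Apply the initial conditions: y(0) = 5/73 + C1 = -2 and y'(0) = 25/73 - 3*C1 + 3*C2 = 1. Solving gives C1 = -151/73, C2 = -135/73.

y = 5*exp(5*t)/73 - 151*cos(3*t)*exp(-3*t)/73 - 135*exp(-3*t)*sin(3*t)/73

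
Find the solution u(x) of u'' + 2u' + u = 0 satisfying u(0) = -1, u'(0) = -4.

u = -exp(-x) - 5*x*exp(-x)

Characteristic equation r² + 2r + 1 = 0 has discriminant (2)² - 4·(1) = 0, so r = -1 is a repeated root.
Hence u_h = (C1 + C2*x)*exp(-x).
Apply the initial conditions: u(0) = C1 = -1 and u'(0) = C2 - C1 = -4. Solving gives C1 = -1, C2 = -5.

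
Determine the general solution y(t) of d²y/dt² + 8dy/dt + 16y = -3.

Characteristic equation r² + 8r + 16 = 0 has discriminant (8)² - 4·(16) = 0, so r = -4 is a repeated root.
Hence y_h = (C1 + C2*t)*exp(-4*t).
For the particular solution try y_p = A0. Substituting and matching coefficients of each power of t gives A0 = -3/16, so y_p = -3/16.

y = -3/16 + C1*exp(-4*t) + C2*t*exp(-4*t)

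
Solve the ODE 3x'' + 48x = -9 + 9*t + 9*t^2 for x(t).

Divide through by 3: x'' + 16x = -3 + 3*t + 3*t^2.
Characteristic equation r² + 16 = 0 has discriminant (0)² - 4·(16) = -64 < 0, so r = ± 4i.
Hence x_h = C1*cos(4*t) + C2*sin(4*t).
For the particular solution try x_p = A0 + A1*t + A2*t^2. Substituting and matching coefficients of each power of t gives A0 = -27/128, A1 = 3/16, A2 = 3/16, so x_p = -27/128 + 3*t/16 + 3*t^2/16.

x = -27/128 + 3*t/16 + 3*t**2/16 + C1*cos(4*t) + C2*sin(4*t)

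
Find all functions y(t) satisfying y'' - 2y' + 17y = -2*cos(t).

y = -8*cos(t)/65 + sin(t)/65 + C1*cos(4*t)*exp(t) + C2*exp(t)*sin(4*t)

Characteristic equation r² - 2r + 17 = 0 has discriminant (-2)² - 4·(17) = -64 < 0, so r = 1 ± 4i.
Hence y_h = C1*cos(4*t)*exp(t) + C2*exp(t)*sin(4*t).
Try y_p = A*cos(t) + B*sin(t). Substituting and equating the coefficients of cos(t) and sin(t) gives A = -8/65, B = 1/65, so y_p = -8*cos(t)/65 + sin(t)/65.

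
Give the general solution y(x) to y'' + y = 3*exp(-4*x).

y = 3*exp(-4*x)/17 + C1*cos(x) + C2*sin(x)

Characteristic equation r² + 1 = 0 has discriminant (0)² - 4·(1) = -4 < 0, so r = ± i.
Hence y_h = C1*cos(x) + C2*sin(x).
Try y_p = A*exp(-4*x). Substituting into the equation and dividing by exp(-4*x) gives A = 3/17, so y_p = 3*exp(-4*x)/17.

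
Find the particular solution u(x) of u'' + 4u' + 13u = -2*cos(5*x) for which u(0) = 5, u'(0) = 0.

Characteristic equation r² + 4r + 13 = 0 has discriminant (4)² - 4·(13) = -36 < 0, so r = -2 ± 3i.
Hence u_h = C1*cos(3*x)*exp(-2*x) + C2*exp(-2*x)*sin(3*x).
Try u_p = A*cos(5*x) + B*sin(5*x). Substituting and equating the coefficients of cos(5x) and sin(5x) gives A = 3/68, B = -5/68, so u_p = -5*sin(5*x)/68 + 3*cos(5*x)/68.
General solution: u = -5*sin(5*x)/68 + 3*cos(5*x)/68 + C1*cos(3*x)*exp(-2*x) + C2*exp(-2*x)*sin(3*x).
Apply the initial conditions: u(0) = 3/68 + C1 = 5 and u'(0) = -25/68 - 2*C1 + 3*C2 = 0. Solving gives C1 = 337/68, C2 = 233/68.

u = -5*sin(5*x)/68 + 3*cos(5*x)/68 + 233*exp(-2*x)*sin(3*x)/68 + 337*cos(3*x)*exp(-2*x)/68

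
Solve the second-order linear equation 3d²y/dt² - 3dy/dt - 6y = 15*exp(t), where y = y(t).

y = -5*exp(t)/2 + C1*exp(2*t) + C2*exp(-t)

Divide through by 3: y'' - y' - 2y = 5*exp(t).
Characteristic equation r² - r - 2 = 0 factors as (r - 2)(r + 1) = 0, so r = 2, -1.
Hence y_h = C1*exp(2*t) + C2*exp(-t).
Try y_p = A*exp(t). Substituting into the equation and dividing by exp(t) gives A = -5/2, so y_p = -5*exp(t)/2.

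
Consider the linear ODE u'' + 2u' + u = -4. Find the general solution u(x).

u = -4 + C1*exp(-x) + C2*x*exp(-x)

Characteristic equation r² + 2r + 1 = 0 has discriminant (2)² - 4·(1) = 0, so r = -1 is a repeated root.
Hence u_h = (C1 + C2*x)*exp(-x).
For the particular solution try u_p = A0. Substituting and matching coefficients of each power of x gives A0 = -4, so u_p = -4.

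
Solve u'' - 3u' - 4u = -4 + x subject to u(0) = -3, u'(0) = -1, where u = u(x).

u = 19/16 - 79*exp(4*x)/80 - 16*exp(-x)/5 - x/4

Characteristic equation r² - 3r - 4 = 0 factors as (r - 4)(r + 1) = 0, so r = 4, -1.
Hence u_h = C1*exp(4*x) + C2*exp(-x).
For the particular solution try u_p = A0 + A1*x. Substituting and matching coefficients of each power of x gives A0 = 19/16, A1 = -1/4, so u_p = 19/16 - x/4.
General solution: u = 19/16 - x/4 + C1*exp(4*x) + C2*exp(-x).
Apply the initial conditions: u(0) = 19/16 + C1 + C2 = -3 and u'(0) = -1/4 - C2 + 4*C1 = -1. Solving gives C1 = -79/80, C2 = -16/5.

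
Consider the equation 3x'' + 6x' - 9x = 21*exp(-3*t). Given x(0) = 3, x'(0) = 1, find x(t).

Divide through by 3: x'' + 2x' - 3x = 7*exp(-3*t).
Characteristic equation r² + 2r - 3 = 0 factors as (r + 3)(r - 1) = 0, so r = -3, 1.
Hence x_h = C1*exp(-3*t) + C2*exp(t).
Since exp(-3*t) solves the homogeneous equation (r = -3 is a root of multiplicity 1), multiply the trial by t. Try x_p = A*t*exp(-3*t). Substituting into the equation and dividing by exp(-3*t) gives A = -7/4, so x_p = -7*t*exp(-3*t)/4.
General solution: x = C1*exp(-3*t) + C2*exp(t) - 7*t*exp(-3*t)/4.
Apply the initial conditions: x(0) = C1 + C2 = 3 and x'(0) = -7/4 + C2 - 3*C1 = 1. Solving gives C1 = 1/16, C2 = 47/16.

x = exp(-3*t)/16 + 47*exp(t)/16 - 7*t*exp(-3*t)/4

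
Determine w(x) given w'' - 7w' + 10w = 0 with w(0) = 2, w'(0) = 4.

w = 2*exp(2*x)

Characteristic equation r² - 7r + 10 = 0 factors as (r - 5)(r - 2) = 0, so r = 5, 2.
Hence w_h = C1*exp(5*x) + C2*exp(2*x).
Apply the initial conditions: w(0) = C1 + C2 = 2 and w'(0) = 2*C2 + 5*C1 = 4. Solving gives C1 = 0, C2 = 2.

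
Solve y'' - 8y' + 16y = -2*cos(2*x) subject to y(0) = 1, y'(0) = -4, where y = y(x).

Characteristic equation r² - 8r + 16 = 0 has discriminant (-8)² - 4·(16) = 0, so r = 4 is a repeated root.
Hence y_h = (C1 + C2*x)*exp(4*x).
Try y_p = A*cos(2*x) + B*sin(2*x). Substituting and equating the coefficients of cos(2x) and sin(2x) gives A = -3/50, B = 2/25, so y_p = -3*cos(2*x)/50 + 2*sin(2*x)/25.
General solution: y = -3*cos(2*x)/50 + 2*sin(2*x)/25 + C1*exp(4*x) + C2*x*exp(4*x).
Apply the initial conditions: y(0) = -3/50 + C1 = 1 and y'(0) = 4/25 + C2 + 4*C1 = -4. Solving gives C1 = 53/50, C2 = -42/5.

y = -3*cos(2*x)/50 + 2*sin(2*x)/25 + 53*exp(4*x)/50 - 42*x*exp(4*x)/5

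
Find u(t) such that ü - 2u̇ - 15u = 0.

Characteristic equation r² - 2r - 15 = 0 factors as (r + 3)(r - 5) = 0, so r = -3, 5.
Hence u_h = C1*exp(-3*t) + C2*exp(5*t).

u = C1*exp(-3*t) + C2*exp(5*t)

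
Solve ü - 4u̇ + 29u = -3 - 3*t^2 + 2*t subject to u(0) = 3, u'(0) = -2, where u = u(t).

u = -2213/24389 - 3*t**2/29 + 34*t/841 - 200524*exp(2*t)*sin(5*t)/121945 + 75380*cos(5*t)*exp(2*t)/24389

Characteristic equation r² - 4r + 29 = 0 has discriminant (-4)² - 4·(29) = -100 < 0, so r = 2 ± 5i.
Hence u_h = C1*cos(5*t)*exp(2*t) + C2*exp(2*t)*sin(5*t).
For the particular solution try u_p = A0 + A1*t + A2*t^2. Substituting and matching coefficients of each power of t gives A0 = -2213/24389, A1 = 34/841, A2 = -3/29, so u_p = -2213/24389 - 3*t^2/29 + 34*t/841.
General solution: u = -2213/24389 - 3*t^2/29 + 34*t/841 + C1*cos(5*t)*exp(2*t) + C2*exp(2*t)*sin(5*t).
Apply the initial conditions: u(0) = -2213/24389 + C1 = 3 and u'(0) = 34/841 + 2*C1 + 5*C2 = -2. Solving gives C1 = 75380/24389, C2 = -200524/121945.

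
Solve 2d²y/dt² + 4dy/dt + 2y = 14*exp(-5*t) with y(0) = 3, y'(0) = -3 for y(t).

Divide through by 2: y'' + 2y' + y = 7*exp(-5*t).
Characteristic equation r² + 2r + 1 = 0 has discriminant (2)² - 4·(1) = 0, so r = -1 is a repeated root.
Hence y_h = (C1 + C2*t)*exp(-t).
Try y_p = A*exp(-5*t). Substituting into the equation and dividing by exp(-5*t) gives A = 7/16, so y_p = 7*exp(-5*t)/16.
General solution: y = 7*exp(-5*t)/16 + C1*exp(-t) + C2*t*exp(-t).
Apply the initial conditions: y(0) = 7/16 + C1 = 3 and y'(0) = -35/16 + C2 - C1 = -3. Solving gives C1 = 41/16, C2 = 7/4.

y = 7*exp(-5*t)/16 + 41*exp(-t)/16 + 7*t*exp(-t)/4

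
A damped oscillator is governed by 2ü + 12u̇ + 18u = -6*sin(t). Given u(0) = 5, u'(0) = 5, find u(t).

u = -6*sin(t)/25 + 9*cos(t)/50 + 241*exp(-3*t)/50 + 197*t*exp(-3*t)/10

Divide through by 2: u'' + 6u' + 9u = -3*sin(t).
Characteristic equation r² + 6r + 9 = 0 has discriminant (6)² - 4·(9) = 0, so r = -3 is a repeated root.
Hence u_h = (C1 + C2*t)*exp(-3*t).
Try u_p = A*cos(t) + B*sin(t). Substituting and equating the coefficients of cos(t) and sin(t) gives A = 9/50, B = -6/25, so u_p = -6*sin(t)/25 + 9*cos(t)/50.
General solution: u = -6*sin(t)/25 + 9*cos(t)/50 + C1*exp(-3*t) + C2*t*exp(-3*t).
Apply the initial conditions: u(0) = 9/50 + C1 = 5 and u'(0) = -6/25 + C2 - 3*C1 = 5. Solving gives C1 = 241/50, C2 = 197/10.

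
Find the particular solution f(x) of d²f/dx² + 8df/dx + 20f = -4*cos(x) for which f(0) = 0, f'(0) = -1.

Characteristic equation r² + 8r + 20 = 0 has discriminant (8)² - 4·(20) = -16 < 0, so r = -4 ± 2i.
Hence f_h = C1*cos(2*x)*exp(-4*x) + C2*exp(-4*x)*sin(2*x).
Try f_p = A*cos(x) + B*sin(x). Substituting and equating the coefficients of cos(x) and sin(x) gives A = -76/425, B = -32/425, so f_p = -76*cos(x)/425 - 32*sin(x)/425.
General solution: f = -76*cos(x)/425 - 32*sin(x)/425 + C1*cos(2*x)*exp(-4*x) + C2*exp(-4*x)*sin(2*x).
Apply the initial conditions: f(0) = -76/425 + C1 = 0 and f'(0) = -32/425 - 4*C1 + 2*C2 = -1. Solving gives C1 = 76/425, C2 = -89/850.

f = -76*cos(x)/425 - 32*sin(x)/425 - 89*exp(-4*x)*sin(2*x)/850 + 76*cos(2*x)*exp(-4*x)/425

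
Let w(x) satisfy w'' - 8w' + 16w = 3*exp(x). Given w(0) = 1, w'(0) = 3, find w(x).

w = exp(x)/3 + 2*exp(4*x)/3

Characteristic equation r² - 8r + 16 = 0 has discriminant (-8)² - 4·(16) = 0, so r = 4 is a repeated root.
Hence w_h = (C1 + C2*x)*exp(4*x).
Try w_p = A*exp(x). Substituting into the equation and dividing by exp(x) gives A = 1/3, so w_p = exp(x)/3.
General solution: w = exp(x)/3 + C1*exp(4*x) + C2*x*exp(4*x).
Apply the initial conditions: w(0) = 1/3 + C1 = 1 and w'(0) = 1/3 + C2 + 4*C1 = 3. Solving gives C1 = 2/3, C2 = 0.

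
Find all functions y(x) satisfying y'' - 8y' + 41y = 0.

y = C1*cos(5*x)*exp(4*x) + C2*exp(4*x)*sin(5*x)

Characteristic equation r² - 8r + 41 = 0 has discriminant (-8)² - 4·(41) = -100 < 0, so r = 4 ± 5i.
Hence y_h = C1*cos(5*x)*exp(4*x) + C2*exp(4*x)*sin(5*x).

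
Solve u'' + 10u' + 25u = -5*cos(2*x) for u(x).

u = -105*cos(2*x)/841 - 100*sin(2*x)/841 + C1*exp(-5*x) + C2*x*exp(-5*x)

Characteristic equation r² + 10r + 25 = 0 has discriminant (10)² - 4·(25) = 0, so r = -5 is a repeated root.
Hence u_h = (C1 + C2*x)*exp(-5*x).
Try u_p = A*cos(2*x) + B*sin(2*x). Substituting and equating the coefficients of cos(2x) and sin(2x) gives A = -105/841, B = -100/841, so u_p = -105*cos(2*x)/841 - 100*sin(2*x)/841.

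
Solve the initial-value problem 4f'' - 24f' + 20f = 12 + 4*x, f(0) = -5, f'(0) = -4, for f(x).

Divide through by 4: f'' - 6f' + 5f = 3 + x.
Characteristic equation r² - 6r + 5 = 0 factors as (r - 1)(r - 5) = 0, so r = 1, 5.
Hence f_h = C1*exp(x) + C2*exp(5*x).
For the particular solution try f_p = A0 + A1*x. Substituting and matching coefficients of each power of x gives A0 = 21/25, A1 = 1/5, so f_p = 21/25 + x/5.
General solution: f = 21/25 + x/5 + C1*exp(x) + C2*exp(5*x).
Apply the initial conditions: f(0) = 21/25 + C1 + C2 = -5 and f'(0) = 1/5 + C1 + 5*C2 = -4. Solving gives C1 = -25/4, C2 = 41/100.

f = 21/25 - 25*exp(x)/4 + x/5 + 41*exp(5*x)/100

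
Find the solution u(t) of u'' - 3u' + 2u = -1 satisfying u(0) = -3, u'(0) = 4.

u = -1/2 - 9*exp(t) + 13*exp(2*t)/2

Characteristic equation r² - 3r + 2 = 0 factors as (r - 2)(r - 1) = 0, so r = 2, 1.
Hence u_h = C1*exp(2*t) + C2*exp(t).
For the particular solution try u_p = A0. Substituting and matching coefficients of each power of t gives A0 = -1/2, so u_p = -1/2.
General solution: u = -1/2 + C1*exp(2*t) + C2*exp(t).
Apply the initial conditions: u(0) = -1/2 + C1 + C2 = -3 and u'(0) = C2 + 2*C1 = 4. Solving gives C1 = 13/2, C2 = -9.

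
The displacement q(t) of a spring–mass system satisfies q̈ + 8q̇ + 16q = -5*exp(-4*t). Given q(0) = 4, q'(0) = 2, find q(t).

Characteristic equation r² + 8r + 16 = 0 has discriminant (8)² - 4·(16) = 0, so r = -4 is a repeated root.
Hence q_h = (C1 + C2*t)*exp(-4*t).
Since exp(-4*t) solves the homogeneous equation (r = -4 is a root of multiplicity 2), multiply the trial by t^2. Try q_p = A*t^2*exp(-4*t). Substituting into the equation and dividing by exp(-4*t) gives A = -5/2, so q_p = -5*t^2*exp(-4*t)/2.
General solution: q = C1*exp(-4*t) - 5*t^2*exp(-4*t)/2 + C2*t*exp(-4*t).
Apply the initial conditions: q(0) = C1 = 4 and q'(0) = C2 - 4*C1 = 2. Solving gives C1 = 4, C2 = 18.

q = 4*exp(-4*t) + 18*t*exp(-4*t) - 5*t**2*exp(-4*t)/2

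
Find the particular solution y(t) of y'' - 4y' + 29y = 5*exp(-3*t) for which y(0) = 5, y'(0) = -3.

Characteristic equation r² - 4r + 29 = 0 has discriminant (-4)² - 4·(29) = -100 < 0, so r = 2 ± 5i.
Hence y_h = C1*cos(5*t)*exp(2*t) + C2*exp(2*t)*sin(5*t).
Try y_p = A*exp(-3*t). Substituting into the equation and dividing by exp(-3*t) gives A = 1/10, so y_p = exp(-3*t)/10.
General solution: y = exp(-3*t)/10 + C1*cos(5*t)*exp(2*t) + C2*exp(2*t)*sin(5*t).
Apply the initial conditions: y(0) = 1/10 + C1 = 5 and y'(0) = -3/10 + 2*C1 + 5*C2 = -3. Solving gives C1 = 49/10, C2 = -5/2.

y = exp(-3*t)/10 - 5*exp(2*t)*sin(5*t)/2 + 49*cos(5*t)*exp(2*t)/10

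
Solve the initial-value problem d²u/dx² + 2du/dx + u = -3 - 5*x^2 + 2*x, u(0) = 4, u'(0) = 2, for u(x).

Characteristic equation r² + 2r + 1 = 0 has discriminant (2)² - 4·(1) = 0, so r = -1 is a repeated root.
Hence u_h = (C1 + C2*x)*exp(-x).
For the particular solution try u_p = A0 + A1*x + A2*x^2. Substituting and matching coefficients of each power of x gives A0 = -37, A1 = 22, A2 = -5, so u_p = -37 - 5*x^2 + 22*x.
General solution: u = -37 - 5*x^2 + 22*x + C1*exp(-x) + C2*x*exp(-x).
Apply the initial conditions: u(0) = -37 + C1 = 4 and u'(0) = 22 + C2 - C1 = 2. Solving gives C1 = 41, C2 = 21.

u = -37 - 5*x**2 + 22*x + 41*exp(-x) + 21*x*exp(-x)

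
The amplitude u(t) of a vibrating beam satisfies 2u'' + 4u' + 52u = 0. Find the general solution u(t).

Divide through by 2: u'' + 2u' + 26u = 0.
Characteristic equation r² + 2r + 26 = 0 has discriminant (2)² - 4·(26) = -100 < 0, so r = -1 ± 5i.
Hence u_h = C1*cos(5*t)*exp(-t) + C2*exp(-t)*sin(5*t).

u = C1*cos(5*t)*exp(-t) + C2*exp(-t)*sin(5*t)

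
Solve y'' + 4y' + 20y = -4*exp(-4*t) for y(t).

Characteristic equation r² + 4r + 20 = 0 has discriminant (4)² - 4·(20) = -64 < 0, so r = -2 ± 4i.
Hence y_h = C1*cos(4*t)*exp(-2*t) + C2*exp(-2*t)*sin(4*t).
Try y_p = A*exp(-4*t). Substituting into the equation and dividing by exp(-4*t) gives A = -1/5, so y_p = -exp(-4*t)/5.

y = -exp(-4*t)/5 + C1*cos(4*t)*exp(-2*t) + C2*exp(-2*t)*sin(4*t)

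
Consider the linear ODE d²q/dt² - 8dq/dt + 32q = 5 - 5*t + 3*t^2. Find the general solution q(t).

Characteristic equation r² - 8r + 32 = 0 has discriminant (-8)² - 4·(32) = -64 < 0, so r = 4 ± 4i.
Hence q_h = C1*cos(4*t)*exp(4*t) + C2*exp(4*t)*sin(4*t).
For the particular solution try q_p = A0 + A1*t + A2*t^2. Substituting and matching coefficients of each power of t gives A0 = 63/512, A1 = -7/64, A2 = 3/32, so q_p = 63/512 - 7*t/64 + 3*t^2/32.

q = 63/512 - 7*t/64 + 3*t**2/32 + C1*cos(4*t)*exp(4*t) + C2*exp(4*t)*sin(4*t)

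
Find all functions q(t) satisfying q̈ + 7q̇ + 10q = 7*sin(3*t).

Characteristic equation r² + 7r + 10 = 0 factors as (r + 5)(r + 2) = 0, so r = -5, -2.
Hence q_h = C1*exp(-5*t) + C2*exp(-2*t).
Try q_p = A*cos(3*t) + B*sin(3*t). Substituting and equating the coefficients of cos(3t) and sin(3t) gives A = -147/442, B = 7/442, so q_p = -147*cos(3*t)/442 + 7*sin(3*t)/442.

q = -147*cos(3*t)/442 + 7*sin(3*t)/442 + C1*exp(-5*t) + C2*exp(-2*t)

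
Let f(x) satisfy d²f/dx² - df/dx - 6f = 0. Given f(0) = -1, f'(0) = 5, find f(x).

f = -8*exp(-2*x)/5 + 3*exp(3*x)/5

Characteristic equation r² - r - 6 = 0 factors as (r + 2)(r - 3) = 0, so r = -2, 3.
Hence f_h = C1*exp(-2*x) + C2*exp(3*x).
Apply the initial conditions: f(0) = C1 + C2 = -1 and f'(0) = -2*C1 + 3*C2 = 5. Solving gives C1 = -8/5, C2 = 3/5.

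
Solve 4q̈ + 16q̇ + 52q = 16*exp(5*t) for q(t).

q = 2*exp(5*t)/29 + C1*cos(3*t)*exp(-2*t) + C2*exp(-2*t)*sin(3*t)

Divide through by 4: q'' + 4q' + 13q = 4*exp(5*t).
Characteristic equation r² + 4r + 13 = 0 has discriminant (4)² - 4·(13) = -36 < 0, so r = -2 ± 3i.
Hence q_h = C1*cos(3*t)*exp(-2*t) + C2*exp(-2*t)*sin(3*t).
Try q_p = A*exp(5*t). Substituting into the equation and dividing by exp(5*t) gives A = 2/29, so q_p = 2*exp(5*t)/29.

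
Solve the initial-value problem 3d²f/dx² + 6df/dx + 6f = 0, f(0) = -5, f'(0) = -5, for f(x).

Divide through by 3: f'' + 2f' + 2f = 0.
Characteristic equation r² + 2r + 2 = 0 has discriminant (2)² - 4·(2) = -4 < 0, so r = -1 ± i.
Hence f_h = C1*cos(x)*exp(-x) + C2*exp(-x)*sin(x).
Apply the initial conditions: f(0) = C1 = -5 and f'(0) = C2 - C1 = -5. Solving gives C1 = -5, C2 = -10.

f = -10*exp(-x)*sin(x) - 5*cos(x)*exp(-x)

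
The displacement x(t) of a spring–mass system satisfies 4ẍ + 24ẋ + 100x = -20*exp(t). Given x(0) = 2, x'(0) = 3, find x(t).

Divide through by 4: x'' + 6x' + 25x = -5*exp(t).
Characteristic equation r² + 6r + 25 = 0 has discriminant (6)² - 4·(25) = -64 < 0, so r = -3 ± 4i.
Hence x_h = C1*cos(4*t)*exp(-3*t) + C2*exp(-3*t)*sin(4*t).
Try x_p = A*exp(t). Substituting into the equation and dividing by exp(t) gives A = -5/32, so x_p = -5*exp(t)/32.
General solution: x = -5*exp(t)/32 + C1*cos(4*t)*exp(-3*t) + C2*exp(-3*t)*sin(4*t).
Apply the initial conditions: x(0) = -5/32 + C1 = 2 and x'(0) = -5/32 - 3*C1 + 4*C2 = 3. Solving gives C1 = 69/32, C2 = 77/32.

x = -5*exp(t)/32 + 69*cos(4*t)*exp(-3*t)/32 + 77*exp(-3*t)*sin(4*t)/32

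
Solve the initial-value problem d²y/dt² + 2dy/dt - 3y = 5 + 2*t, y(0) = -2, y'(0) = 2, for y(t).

y = -19/9 - 23*exp(-3*t)/36 - 2*t/3 + 3*exp(t)/4

Characteristic equation r² + 2r - 3 = 0 factors as (r + 3)(r - 1) = 0, so r = -3, 1.
Hence y_h = C1*exp(-3*t) + C2*exp(t).
For the particular solution try y_p = A0 + A1*t. Substituting and matching coefficients of each power of t gives A0 = -19/9, A1 = -2/3, so y_p = -19/9 - 2*t/3.
General solution: y = -19/9 - 2*t/3 + C1*exp(-3*t) + C2*exp(t).
Apply the initial conditions: y(0) = -19/9 + C1 + C2 = -2 and y'(0) = -2/3 + C2 - 3*C1 = 2. Solving gives C1 = -23/36, C2 = 3/4.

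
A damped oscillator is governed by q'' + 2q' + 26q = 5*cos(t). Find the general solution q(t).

Characteristic equation r² + 2r + 26 = 0 has discriminant (2)² - 4·(26) = -100 < 0, so r = -1 ± 5i.
Hence q_h = C1*cos(5*t)*exp(-t) + C2*exp(-t)*sin(5*t).
Try q_p = A*cos(t) + B*sin(t). Substituting and equating the coefficients of cos(t) and sin(t) gives A = 125/629, B = 10/629, so q_p = 10*sin(t)/629 + 125*cos(t)/629.

q = 10*sin(t)/629 + 125*cos(t)/629 + C1*cos(5*t)*exp(-t) + C2*exp(-t)*sin(5*t)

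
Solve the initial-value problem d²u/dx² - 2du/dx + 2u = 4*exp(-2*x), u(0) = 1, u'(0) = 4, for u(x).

u = 2*exp(-2*x)/5 + 3*cos(x)*exp(x)/5 + 21*exp(x)*sin(x)/5

Characteristic equation r² - 2r + 2 = 0 has discriminant (-2)² - 4·(2) = -4 < 0, so r = 1 ± i.
Hence u_h = C1*cos(x)*exp(x) + C2*exp(x)*sin(x).
Try u_p = A*exp(-2*x). Substituting into the equation and dividing by exp(-2*x) gives A = 2/5, so u_p = 2*exp(-2*x)/5.
General solution: u = 2*exp(-2*x)/5 + C1*cos(x)*exp(x) + C2*exp(x)*sin(x).
Apply the initial conditions: u(0) = 2/5 + C1 = 1 and u'(0) = -4/5 + C1 + C2 = 4. Solving gives C1 = 3/5, C2 = 21/5.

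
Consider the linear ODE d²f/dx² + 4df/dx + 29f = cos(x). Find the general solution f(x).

Characteristic equation r² + 4r + 29 = 0 has discriminant (4)² - 4·(29) = -100 < 0, so r = -2 ± 5i.
Hence f_h = C1*cos(5*x)*exp(-2*x) + C2*exp(-2*x)*sin(5*x).
Try f_p = A*cos(x) + B*sin(x). Substituting and equating the coefficients of cos(x) and sin(x) gives A = 7/200, B = 1/200, so f_p = sin(x)/200 + 7*cos(x)/200.

f = sin(x)/200 + 7*cos(x)/200 + C1*cos(5*x)*exp(-2*x) + C2*exp(-2*x)*sin(5*x)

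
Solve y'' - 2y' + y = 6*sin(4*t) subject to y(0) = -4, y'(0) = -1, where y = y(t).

Characteristic equation r² - 2r + 1 = 0 has discriminant (-2)² - 4·(1) = 0, so r = 1 is a repeated root.
Hence y_h = (C1 + C2*t)*exp(t).
Try y_p = A*cos(4*t) + B*sin(4*t). Substituting and equating the coefficients of cos(4t) and sin(4t) gives A = 48/289, B = -90/289, so y_p = -90*sin(4*t)/289 + 48*cos(4*t)/289.
General solution: y = -90*sin(4*t)/289 + 48*cos(4*t)/289 + C1*exp(t) + C2*t*exp(t).
Apply the initial conditions: y(0) = 48/289 + C1 = -4 and y'(0) = -360/289 + C1 + C2 = -1. Solving gives C1 = -1204/289, C2 = 75/17.

y = -1204*exp(t)/289 - 90*sin(4*t)/289 + 48*cos(4*t)/289 + 75*t*exp(t)/17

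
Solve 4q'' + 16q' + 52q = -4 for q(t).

q = -1/13 + C1*cos(3*t)*exp(-2*t) + C2*exp(-2*t)*sin(3*t)

Divide through by 4: q'' + 4q' + 13q = -1.
Characteristic equation r² + 4r + 13 = 0 has discriminant (4)² - 4·(13) = -36 < 0, so r = -2 ± 3i.
Hence q_h = C1*cos(3*t)*exp(-2*t) + C2*exp(-2*t)*sin(3*t).
For the particular solution try q_p = A0. Substituting and matching coefficients of each power of t gives A0 = -1/13, so q_p = -1/13.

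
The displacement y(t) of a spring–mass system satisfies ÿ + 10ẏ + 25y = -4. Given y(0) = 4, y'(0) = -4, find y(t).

Characteristic equation r² + 10r + 25 = 0 has discriminant (10)² - 4·(25) = 0, so r = -5 is a repeated root.
Hence y_h = (C1 + C2*t)*exp(-5*t).
For the particular solution try y_p = A0. Substituting and matching coefficients of each power of t gives A0 = -4/25, so y_p = -4/25.
General solution: y = -4/25 + C1*exp(-5*t) + C2*t*exp(-5*t).
Apply the initial conditions: y(0) = -4/25 + C1 = 4 and y'(0) = C2 - 5*C1 = -4. Solving gives C1 = 104/25, C2 = 84/5.

y = -4/25 + 104*exp(-5*t)/25 + 84*t*exp(-5*t)/5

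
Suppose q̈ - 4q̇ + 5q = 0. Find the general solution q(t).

Characteristic equation r² - 4r + 5 = 0 has discriminant (-4)² - 4·(5) = -4 < 0, so r = 2 ± i.
Hence q_h = C1*cos(t)*exp(2*t) + C2*exp(2*t)*sin(t).

q = C1*cos(t)*exp(2*t) + C2*exp(2*t)*sin(t)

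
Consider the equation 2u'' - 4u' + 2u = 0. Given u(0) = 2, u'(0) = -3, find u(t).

u = 2*exp(t) - 5*t*exp(t)

Divide through by 2: u'' - 2u' + u = 0.
Characteristic equation r² - 2r + 1 = 0 has discriminant (-2)² - 4·(1) = 0, so r = 1 is a repeated root.
Hence u_h = (C1 + C2*t)*exp(t).
Apply the initial conditions: u(0) = C1 = 2 and u'(0) = C1 + C2 = -3. Solving gives C1 = 2, C2 = -5.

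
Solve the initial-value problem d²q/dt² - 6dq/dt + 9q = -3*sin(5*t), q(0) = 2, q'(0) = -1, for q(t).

Characteristic equation r² - 6r + 9 = 0 has discriminant (-6)² - 4·(9) = 0, so r = 3 is a repeated root.
Hence q_h = (C1 + C2*t)*exp(3*t).
Try q_p = A*cos(5*t) + B*sin(5*t). Substituting and equating the coefficients of cos(5t) and sin(5t) gives A = -45/578, B = 12/289, so q_p = -45*cos(5*t)/578 + 12*sin(5*t)/289.
General solution: q = -45*cos(5*t)/578 + 12*sin(5*t)/289 + C1*exp(3*t) + C2*t*exp(3*t).
Apply the initial conditions: q(0) = -45/578 + C1 = 2 and q'(0) = 60/289 + C2 + 3*C1 = -1. Solving gives C1 = 1201/578, C2 = -253/34.

q = -45*cos(5*t)/578 + 12*sin(5*t)/289 + 1201*exp(3*t)/578 - 253*t*exp(3*t)/34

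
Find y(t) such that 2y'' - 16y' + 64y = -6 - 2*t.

y = -13/128 - t/32 + C1*cos(4*t)*exp(4*t) + C2*exp(4*t)*sin(4*t)

Divide through by 2: y'' - 8y' + 32y = -3 - t.
Characteristic equation r² - 8r + 32 = 0 has discriminant (-8)² - 4·(32) = -64 < 0, so r = 4 ± 4i.
Hence y_h = C1*cos(4*t)*exp(4*t) + C2*exp(4*t)*sin(4*t).
For the particular solution try y_p = A0 + A1*t. Substituting and matching coefficients of each power of t gives A0 = -13/128, A1 = -1/32, so y_p = -13/128 - t/32.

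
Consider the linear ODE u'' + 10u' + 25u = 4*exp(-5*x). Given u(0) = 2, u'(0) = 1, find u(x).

Characteristic equation r² + 10r + 25 = 0 has discriminant (10)² - 4·(25) = 0, so r = -5 is a repeated root.
Hence u_h = (C1 + C2*x)*exp(-5*x).
Since exp(-5*x) solves the homogeneous equation (r = -5 is a root of multiplicity 2), multiply the trial by x^2. Try u_p = A*x^2*exp(-5*x). Substituting into the equation and dividing by exp(-5*x) gives A = 2, so u_p = 2*x^2*exp(-5*x).
General solution: u = C1*exp(-5*x) + 2*x^2*exp(-5*x) + C2*x*exp(-5*x).
Apply the initial conditions: u(0) = C1 = 2 and u'(0) = C2 - 5*C1 = 1. Solving gives C1 = 2, C2 = 11.

u = 2*exp(-5*x) + 2*x**2*exp(-5*x) + 11*x*exp(-5*x)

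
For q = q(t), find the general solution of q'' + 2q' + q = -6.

q = -6 + C1*exp(-t) + C2*t*exp(-t)

Characteristic equation r² + 2r + 1 = 0 has discriminant (2)² - 4·(1) = 0, so r = -1 is a repeated root.
Hence q_h = (C1 + C2*t)*exp(-t).
For the particular solution try q_p = A0. Substituting and matching coefficients of each power of t gives A0 = -6, so q_p = -6.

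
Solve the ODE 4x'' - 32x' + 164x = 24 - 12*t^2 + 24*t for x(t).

x = 11916/68921 - 3*t**2/41 + 198*t/1681 + C1*cos(5*t)*exp(4*t) + C2*exp(4*t)*sin(5*t)

Divide through by 4: x'' - 8x' + 41x = 6 - 3*t^2 + 6*t.
Characteristic equation r² - 8r + 41 = 0 has discriminant (-8)² - 4·(41) = -100 < 0, so r = 4 ± 5i.
Hence x_h = C1*cos(5*t)*exp(4*t) + C2*exp(4*t)*sin(5*t).
For the particular solution try x_p = A0 + A1*t + A2*t^2. Substituting and matching coefficients of each power of t gives A0 = 11916/68921, A1 = 198/1681, A2 = -3/41, so x_p = 11916/68921 - 3*t^2/41 + 198*t/1681.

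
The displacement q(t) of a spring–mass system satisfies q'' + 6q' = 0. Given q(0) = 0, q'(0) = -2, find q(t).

q = -1/3 + exp(-6*t)/3

Characteristic equation r² + 6r = 0 factors as (r + 6)r = 0, so r = -6, 0.
Hence q_h = C1*exp(-6*t) + C2.
Apply the initial conditions: q(0) = C1 + C2 = 0 and q'(0) = -6*C1 = -2. Solving gives C1 = 1/3, C2 = -1/3.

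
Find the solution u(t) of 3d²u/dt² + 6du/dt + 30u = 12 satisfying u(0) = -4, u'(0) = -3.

u = 2/5 - 37*exp(-t)*sin(3*t)/15 - 22*cos(3*t)*exp(-t)/5

Divide through by 3: u'' + 2u' + 10u = 4.
Characteristic equation r² + 2r + 10 = 0 has discriminant (2)² - 4·(10) = -36 < 0, so r = -1 ± 3i.
Hence u_h = C1*cos(3*t)*exp(-t) + C2*exp(-t)*sin(3*t).
For the particular solution try u_p = A0. Substituting and matching coefficients of each power of t gives A0 = 2/5, so u_p = 2/5.
General solution: u = 2/5 + C1*cos(3*t)*exp(-t) + C2*exp(-t)*sin(3*t).
Apply the initial conditions: u(0) = 2/5 + C1 = -4 and u'(0) = -C1 + 3*C2 = -3. Solving gives C1 = -22/5, C2 = -37/15.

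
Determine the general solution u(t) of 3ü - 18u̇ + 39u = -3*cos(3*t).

u = -cos(3*t)/85 + 9*sin(3*t)/170 + C1*cos(2*t)*exp(3*t) + C2*exp(3*t)*sin(2*t)

Divide through by 3: u'' - 6u' + 13u = -cos(3*t).
Characteristic equation r² - 6r + 13 = 0 has discriminant (-6)² - 4·(13) = -16 < 0, so r = 3 ± 2i.
Hence u_h = C1*cos(2*t)*exp(3*t) + C2*exp(3*t)*sin(2*t).
Try u_p = A*cos(3*t) + B*sin(3*t). Substituting and equating the coefficients of cos(3t) and sin(3t) gives A = -1/85, B = 9/170, so u_p = -cos(3*t)/85 + 9*sin(3*t)/170.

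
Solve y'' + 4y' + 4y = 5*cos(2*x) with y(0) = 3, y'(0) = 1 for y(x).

Characteristic equation r² + 4r + 4 = 0 has discriminant (4)² - 4·(4) = 0, so r = -2 is a repeated root.
Hence y_h = (C1 + C2*x)*exp(-2*x).
Try y_p = A*cos(2*x) + B*sin(2*x). Substituting and equating the coefficients of cos(2x) and sin(2x) gives A = 0, B = 5/8, so y_p = 5*sin(2*x)/8.
General solution: y = 5*sin(2*x)/8 + C1*exp(-2*x) + C2*x*exp(-2*x).
Apply the initial conditions: y(0) = C1 = 3 and y'(0) = 5/4 + C2 - 2*C1 = 1. Solving gives C1 = 3, C2 = 23/4.

y = 3*exp(-2*x) + 5*sin(2*x)/8 + 23*x*exp(-2*x)/4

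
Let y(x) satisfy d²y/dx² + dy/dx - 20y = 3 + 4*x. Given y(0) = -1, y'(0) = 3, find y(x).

y = -4/25 - 164*exp(-5*x)/225 - x/5 - exp(4*x)/9

Characteristic equation r² + r - 20 = 0 factors as (r - 4)(r + 5) = 0, so r = 4, -5.
Hence y_h = C1*exp(4*x) + C2*exp(-5*x).
For the particular solution try y_p = A0 + A1*x. Substituting and matching coefficients of each power of x gives A0 = -4/25, A1 = -1/5, so y_p = -4/25 - x/5.
General solution: y = -4/25 - x/5 + C1*exp(4*x) + C2*exp(-5*x).
Apply the initial conditions: y(0) = -4/25 + C1 + C2 = -1 and y'(0) = -1/5 - 5*C2 + 4*C1 = 3. Solving gives C1 = -1/9, C2 = -164/225.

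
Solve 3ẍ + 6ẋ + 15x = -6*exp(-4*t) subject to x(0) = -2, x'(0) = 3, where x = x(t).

Divide through by 3: x'' + 2x' + 5x = -2*exp(-4*t).
Characteristic equation r² + 2r + 5 = 0 has discriminant (2)² - 4·(5) = -16 < 0, so r = -1 ± 2i.
Hence x_h = C1*cos(2*t)*exp(-t) + C2*exp(-t)*sin(2*t).
Try x_p = A*exp(-4*t). Substituting into the equation and dividing by exp(-4*t) gives A = -2/13, so x_p = -2*exp(-4*t)/13.
General solution: x = -2*exp(-4*t)/13 + C1*cos(2*t)*exp(-t) + C2*exp(-t)*sin(2*t).
Apply the initial conditions: x(0) = -2/13 + C1 = -2 and x'(0) = 8/13 - C1 + 2*C2 = 3. Solving gives C1 = -24/13, C2 = 7/26.

x = -2*exp(-4*t)/13 - 24*cos(2*t)*exp(-t)/13 + 7*exp(-t)*sin(2*t)/26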